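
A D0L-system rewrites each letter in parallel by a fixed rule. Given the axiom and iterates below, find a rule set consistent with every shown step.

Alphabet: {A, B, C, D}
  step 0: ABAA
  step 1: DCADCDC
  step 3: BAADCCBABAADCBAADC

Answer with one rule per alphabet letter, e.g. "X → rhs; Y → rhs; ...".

  step 0 ⇒ step 1: ABAA ⇒ DC·A·DC·DC
    A ↦ DC
    B ↦ A
    C ↦ BA  (constrained at step 1)
    D ↦ C  (constrained at step 1)

A->DC, B->A, C->BA, D->C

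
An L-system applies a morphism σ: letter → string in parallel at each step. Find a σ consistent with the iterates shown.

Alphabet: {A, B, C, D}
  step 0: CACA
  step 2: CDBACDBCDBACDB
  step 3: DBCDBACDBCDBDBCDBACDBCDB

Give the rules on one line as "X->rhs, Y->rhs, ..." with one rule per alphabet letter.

  step 2 ⇒ step 3: CDBACDBCDBACDB ⇒ DB·C·DB·AC·DB·C·DB·DB·C·DB·AC·DB·C·DB
    A ↦ AC
    B ↦ DB
    C ↦ DB
    D ↦ C

A->AC, B->DB, C->DB, D->C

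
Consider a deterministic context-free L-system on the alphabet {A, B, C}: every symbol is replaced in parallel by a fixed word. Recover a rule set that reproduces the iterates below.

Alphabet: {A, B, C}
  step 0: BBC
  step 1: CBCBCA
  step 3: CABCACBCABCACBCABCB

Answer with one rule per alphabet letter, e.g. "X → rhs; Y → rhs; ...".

  step 0 ⇒ step 1: BBC ⇒ CB·CB·CA
    B ↦ CB
    C ↦ CA
    A ↦ B  (constrained at step 1)

A->B, B->CB, C->CA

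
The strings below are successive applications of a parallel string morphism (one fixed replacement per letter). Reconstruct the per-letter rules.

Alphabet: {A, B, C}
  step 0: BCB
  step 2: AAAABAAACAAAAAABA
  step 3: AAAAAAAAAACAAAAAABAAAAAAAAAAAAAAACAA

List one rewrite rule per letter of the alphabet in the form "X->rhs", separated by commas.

A->AA, B->AAC, C->BA

  step 2 ⇒ step 3: AAAABAAACAAAAAABA ⇒ AA·AA·AA·AA·AAC·AA·AA·AA·BA·AA·AA·AA·AA·AA·AA·AAC·AA
    A ↦ AA
    B ↦ AAC
    C ↦ BA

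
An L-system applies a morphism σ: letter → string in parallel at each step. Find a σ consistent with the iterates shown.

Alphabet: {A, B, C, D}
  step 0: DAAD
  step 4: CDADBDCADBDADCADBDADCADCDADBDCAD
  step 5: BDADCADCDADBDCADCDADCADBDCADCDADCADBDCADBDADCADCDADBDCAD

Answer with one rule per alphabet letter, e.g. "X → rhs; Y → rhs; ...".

A->C, B->CD, C->BD, D->AD

  step 4 ⇒ step 5: CDADBDCADBDADCADBDADCADCDADBDCAD ⇒ BD·AD·C·AD·CD·AD·BD·C·AD·CD·AD·C·AD·BD·C·AD·CD·AD·C·AD·BD·C·AD·BD·AD·C·AD·CD·AD·BD·C·AD
    A ↦ C
    B ↦ CD
    C ↦ BD
    D ↦ AD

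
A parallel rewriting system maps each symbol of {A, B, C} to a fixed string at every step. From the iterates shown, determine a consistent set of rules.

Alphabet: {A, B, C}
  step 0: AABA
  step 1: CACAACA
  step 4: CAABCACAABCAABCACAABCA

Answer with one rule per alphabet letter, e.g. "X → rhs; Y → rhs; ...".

  step 0 ⇒ step 1: AABA ⇒ CA·CA·A·CA
    A ↦ CA
    B ↦ A
    C ↦ B  (constrained at step 1)

A->CA, B->A, C->B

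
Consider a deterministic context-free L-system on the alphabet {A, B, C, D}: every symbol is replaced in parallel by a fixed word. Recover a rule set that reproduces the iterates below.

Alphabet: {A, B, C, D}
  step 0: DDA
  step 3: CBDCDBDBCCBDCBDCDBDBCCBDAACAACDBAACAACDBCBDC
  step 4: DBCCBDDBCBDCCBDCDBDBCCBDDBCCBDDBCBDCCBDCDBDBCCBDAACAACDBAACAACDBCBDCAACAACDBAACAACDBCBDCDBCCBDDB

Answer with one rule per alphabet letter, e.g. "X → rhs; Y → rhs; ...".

  step 3 ⇒ step 4: CBDCDBDBCCBDCBDCDBDBCCBDAACAACDBAACAACDBCBDC ⇒ DB·C·CBD·DB·CBD·C·CBD·C·DB·DB·C·CBD·DB·C·CBD·DB·CBD·C·CBD·C·DB·DB·C·CBD·AAC·AAC·DB·AAC·AAC·DB·CBD·C·AAC·AAC·DB·AAC·AAC·DB·CBD·C·DB·C·CBD·DB
    A ↦ AAC
    B ↦ C
    C ↦ DB
    D ↦ CBD

A->AAC, B->C, C->DB, D->CBD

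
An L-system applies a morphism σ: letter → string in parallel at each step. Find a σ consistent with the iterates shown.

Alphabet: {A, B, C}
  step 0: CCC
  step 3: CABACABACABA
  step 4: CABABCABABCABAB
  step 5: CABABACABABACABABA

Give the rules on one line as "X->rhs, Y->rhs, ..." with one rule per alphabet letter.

  step 4 ⇒ step 5: CABABCABABCABAB ⇒ CA·B·A·B·A·CA·B·A·B·A·CA·B·A·B·A
    A ↦ B
    B ↦ A
    C ↦ CA

A->B, B->A, C->CA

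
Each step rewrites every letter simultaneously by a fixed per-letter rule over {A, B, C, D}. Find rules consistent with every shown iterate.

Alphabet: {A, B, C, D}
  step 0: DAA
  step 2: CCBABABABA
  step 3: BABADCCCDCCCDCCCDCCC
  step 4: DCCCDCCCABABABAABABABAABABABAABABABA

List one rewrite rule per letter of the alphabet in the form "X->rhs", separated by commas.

  step 3 ⇒ step 4: BABADCCCDCCCDCCCDCCC ⇒ DC·CC·DC·CC·A·BA·BA·BA·A·BA·BA·BA·A·BA·BA·BA·A·BA·BA·BA
    A ↦ CC
    B ↦ DC
    C ↦ BA
    D ↦ A

A->CC, B->DC, C->BA, D->A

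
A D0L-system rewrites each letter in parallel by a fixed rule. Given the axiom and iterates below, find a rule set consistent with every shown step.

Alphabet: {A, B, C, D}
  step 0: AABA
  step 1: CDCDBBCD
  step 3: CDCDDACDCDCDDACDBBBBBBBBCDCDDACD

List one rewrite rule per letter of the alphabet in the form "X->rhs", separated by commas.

A->CD, B->BB, C->DA, D->CD

  step 0 ⇒ step 1: AABA ⇒ CD·CD·BB·CD
    A ↦ CD
    B ↦ BB
    C ↦ DA  (constrained at step 1)
    D ↦ CD  (constrained at step 1)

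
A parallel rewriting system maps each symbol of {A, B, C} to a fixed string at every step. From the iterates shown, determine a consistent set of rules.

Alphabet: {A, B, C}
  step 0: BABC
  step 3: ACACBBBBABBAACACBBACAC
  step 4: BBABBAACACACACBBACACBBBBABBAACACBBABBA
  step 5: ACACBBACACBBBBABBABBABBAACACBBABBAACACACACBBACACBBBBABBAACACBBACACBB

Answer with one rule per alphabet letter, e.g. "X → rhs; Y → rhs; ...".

  step 4 ⇒ step 5: BBABBAACACACACBBACACBBBBABBAACACBBABBA ⇒ AC·AC·BB·AC·AC·BB·BB·A·BB·A·BB·A·BB·A·AC·AC·BB·A·BB·A·AC·AC·AC·AC·BB·AC·AC·BB·BB·A·BB·A·AC·AC·BB·AC·AC·BB
    A ↦ BB
    B ↦ AC
    C ↦ A

A->BB, B->AC, C->A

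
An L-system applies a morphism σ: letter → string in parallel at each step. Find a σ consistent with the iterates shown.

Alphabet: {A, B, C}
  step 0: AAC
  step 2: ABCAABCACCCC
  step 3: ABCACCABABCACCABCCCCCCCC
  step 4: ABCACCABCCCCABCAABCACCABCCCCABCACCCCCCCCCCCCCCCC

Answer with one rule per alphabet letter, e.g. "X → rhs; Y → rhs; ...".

A->AB, B->CA, C->CC

  step 3 ⇒ step 4: ABCACCABABCACCABCCCCCCCC ⇒ AB·CA·CC·AB·CC·CC·AB·CA·AB·CA·CC·AB·CC·CC·AB·CA·CC·CC·CC·CC·CC·CC·CC·CC
    A ↦ AB
    B ↦ CA
    C ↦ CC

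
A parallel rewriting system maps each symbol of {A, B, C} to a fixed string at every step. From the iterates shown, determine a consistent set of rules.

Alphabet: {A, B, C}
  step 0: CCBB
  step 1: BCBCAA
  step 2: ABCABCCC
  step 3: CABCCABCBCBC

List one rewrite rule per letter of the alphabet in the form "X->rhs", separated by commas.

  step 2 ⇒ step 3: ABCABCCC ⇒ C·A·BC·C·A·BC·BC·BC
    A ↦ C
    B ↦ A
    C ↦ BC

A->C, B->A, C->BC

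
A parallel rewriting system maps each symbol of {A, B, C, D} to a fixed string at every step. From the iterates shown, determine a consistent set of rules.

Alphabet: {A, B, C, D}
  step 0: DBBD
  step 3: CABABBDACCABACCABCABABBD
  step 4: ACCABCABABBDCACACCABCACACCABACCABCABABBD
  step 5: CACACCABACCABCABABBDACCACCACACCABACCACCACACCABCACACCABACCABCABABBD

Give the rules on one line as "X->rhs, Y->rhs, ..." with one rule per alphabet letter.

  step 4 ⇒ step 5: ACCABCABABBDCACACCABCACACCABACCABCABABBD ⇒ C·AC·AC·C·AB·AC·C·AB·C·AB·AB·BD·AC·C·AC·C·AC·AC·C·AB·AC·C·AC·C·AC·AC·C·AB·C·AC·AC·C·AB·AC·C·AB·C·AB·AB·BD
    A ↦ C
    B ↦ AB
    C ↦ AC
    D ↦ BD

A->C, B->AB, C->AC, D->BD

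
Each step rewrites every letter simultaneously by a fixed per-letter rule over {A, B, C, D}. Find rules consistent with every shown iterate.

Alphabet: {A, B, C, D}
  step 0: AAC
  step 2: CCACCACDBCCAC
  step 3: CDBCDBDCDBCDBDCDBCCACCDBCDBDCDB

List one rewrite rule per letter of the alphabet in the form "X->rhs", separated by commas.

A->D, B->C, C->CDB, D->CCA

  step 2 ⇒ step 3: CCACCACDBCCAC ⇒ CDB·CDB·D·CDB·CDB·D·CDB·CCA·C·CDB·CDB·D·CDB
    A ↦ D
    B ↦ C
    C ↦ CDB
    D ↦ CCA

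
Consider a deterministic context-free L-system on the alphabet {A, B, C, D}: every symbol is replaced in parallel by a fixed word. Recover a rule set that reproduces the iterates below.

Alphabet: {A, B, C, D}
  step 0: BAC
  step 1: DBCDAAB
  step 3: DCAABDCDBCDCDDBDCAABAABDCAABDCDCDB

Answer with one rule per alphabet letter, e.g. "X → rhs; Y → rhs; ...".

  step 0 ⇒ step 1: BAC ⇒ DB·CD·AAB
    A ↦ CD
    B ↦ DB
    C ↦ AAB
    D ↦ DC  (constrained at step 1)

A->CD, B->DB, C->AAB, D->DC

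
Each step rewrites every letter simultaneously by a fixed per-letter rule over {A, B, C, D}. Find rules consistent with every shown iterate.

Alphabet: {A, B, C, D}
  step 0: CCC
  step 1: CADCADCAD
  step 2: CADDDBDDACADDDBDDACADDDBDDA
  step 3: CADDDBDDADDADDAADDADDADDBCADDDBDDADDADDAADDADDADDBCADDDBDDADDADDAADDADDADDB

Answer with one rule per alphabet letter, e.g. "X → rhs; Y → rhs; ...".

A->DDB, B->A, C->CAD, D->DDA

  step 2 ⇒ step 3: CADDDBDDACADDDBDDACADDDBDDA ⇒ CAD·DDB·DDA·DDA·DDA·A·DDA·DDA·DDB·CAD·DDB·DDA·DDA·DDA·A·DDA·DDA·DDB·CAD·DDB·DDA·DDA·DDA·A·DDA·DDA·DDB
    A ↦ DDB
    B ↦ A
    C ↦ CAD
    D ↦ DDA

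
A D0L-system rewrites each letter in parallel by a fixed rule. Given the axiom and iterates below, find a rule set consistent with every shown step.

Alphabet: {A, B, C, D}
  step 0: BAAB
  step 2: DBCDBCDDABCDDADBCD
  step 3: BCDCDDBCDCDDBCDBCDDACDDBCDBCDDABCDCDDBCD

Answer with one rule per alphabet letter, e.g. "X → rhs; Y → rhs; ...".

  step 2 ⇒ step 3: DBCDBCDDABCDDADBCD ⇒ BCD·CD·D·BCD·CD·D·BCD·BCD·DA·CD·D·BCD·BCD·DA·BCD·CD·D·BCD
    A ↦ DA
    B ↦ CD
    C ↦ D
    D ↦ BCD

A->DA, B->CD, C->D, D->BCD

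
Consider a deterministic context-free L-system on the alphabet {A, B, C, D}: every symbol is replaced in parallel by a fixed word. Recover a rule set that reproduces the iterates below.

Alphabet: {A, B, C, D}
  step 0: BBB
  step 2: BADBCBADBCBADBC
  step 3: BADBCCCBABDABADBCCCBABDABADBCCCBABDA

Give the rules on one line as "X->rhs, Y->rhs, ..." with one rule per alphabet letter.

A->DBC, B->BA, C->BDA, D->CC

  step 2 ⇒ step 3: BADBCBADBCBADBC ⇒ BA·DBC·CC·BA·BDA·BA·DBC·CC·BA·BDA·BA·DBC·CC·BA·BDA
    A ↦ DBC
    B ↦ BA
    C ↦ BDA
    D ↦ CC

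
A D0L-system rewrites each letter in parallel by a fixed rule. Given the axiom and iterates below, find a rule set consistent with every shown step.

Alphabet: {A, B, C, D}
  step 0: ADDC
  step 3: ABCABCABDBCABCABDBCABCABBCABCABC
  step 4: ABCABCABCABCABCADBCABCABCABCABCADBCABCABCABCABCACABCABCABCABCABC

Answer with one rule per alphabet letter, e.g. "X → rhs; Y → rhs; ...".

A->AB, B->CA, C->BC, D->DB

  step 3 ⇒ step 4: ABCABCABDBCABCABDBCABCABBCABCABC ⇒ AB·CA·BC·AB·CA·BC·AB·CA·DB·CA·BC·AB·CA·BC·AB·CA·DB·CA·BC·AB·CA·BC·AB·CA·CA·BC·AB·CA·BC·AB·CA·BC
    A ↦ AB
    B ↦ CA
    C ↦ BC
    D ↦ DB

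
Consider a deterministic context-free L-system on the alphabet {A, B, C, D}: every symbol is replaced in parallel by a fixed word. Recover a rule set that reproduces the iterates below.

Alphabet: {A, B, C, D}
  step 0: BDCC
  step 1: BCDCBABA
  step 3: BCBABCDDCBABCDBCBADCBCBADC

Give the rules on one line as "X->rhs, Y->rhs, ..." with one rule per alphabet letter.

  step 0 ⇒ step 1: BDCC ⇒ BC·DC·BA·BA
    B ↦ BC
    C ↦ BA
    D ↦ DC
    A ↦ D  (constrained at step 1)

A->D, B->BC, C->BA, D->DC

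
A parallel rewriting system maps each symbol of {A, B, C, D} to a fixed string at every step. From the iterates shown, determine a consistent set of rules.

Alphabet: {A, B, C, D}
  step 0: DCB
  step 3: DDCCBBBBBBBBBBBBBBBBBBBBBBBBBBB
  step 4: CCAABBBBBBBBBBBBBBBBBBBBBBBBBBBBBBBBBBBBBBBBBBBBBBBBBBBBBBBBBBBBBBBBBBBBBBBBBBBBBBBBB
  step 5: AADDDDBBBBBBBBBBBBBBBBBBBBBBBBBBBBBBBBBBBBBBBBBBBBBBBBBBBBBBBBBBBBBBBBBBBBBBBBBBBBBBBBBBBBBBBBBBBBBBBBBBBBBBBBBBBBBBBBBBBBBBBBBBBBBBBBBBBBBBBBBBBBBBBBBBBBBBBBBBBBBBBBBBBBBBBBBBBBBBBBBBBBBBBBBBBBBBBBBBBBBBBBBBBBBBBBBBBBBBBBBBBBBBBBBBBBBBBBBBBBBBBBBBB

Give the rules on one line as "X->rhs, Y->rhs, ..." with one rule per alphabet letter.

A->DD, B->BBB, C->A, D->C

  step 4 ⇒ step 5: CCAABBBBBBBBBBBBBBBBBBBBBBBBBBBBBBBBBBBBBBBBBBBBBBBBBBBBBBBBBBBBBBBBBBBBBBBBBBBBBBBBB ⇒ A·A·DD·DD·BBB·BBB·BBB·BBB·BBB·BBB·BBB·BBB·BBB·BBB·BBB·BBB·BBB·BBB·BBB·BBB·BBB·BBB·BBB·BBB·BBB·BBB·BBB·BBB·BBB·BBB·BBB·BBB·BBB·BBB·BBB·BBB·BBB·BBB·BBB·BBB·BBB·BBB·BBB·BBB·BBB·BBB·BBB·BBB·BBB·BBB·BBB·BBB·BBB·BBB·BBB·BBB·BBB·BBB·BBB·BBB·BBB·BBB·BBB·BBB·BBB·BBB·BBB·BBB·BBB·BBB·BBB·BBB·BBB·BBB·BBB·BBB·BBB·BBB·BBB·BBB·BBB·BBB·BBB·BBB·BBB
    A ↦ DD
    B ↦ BBB
    C ↦ A
  step 3 ⇒ step 4: DDCCBBBBBBBBBBBBBBBBBBBBBBBBBBB ⇒ C·C·A·A·BBB·BBB·BBB·BBB·BBB·BBB·BBB·BBB·BBB·BBB·BBB·BBB·BBB·BBB·BBB·BBB·BBB·BBB·BBB·BBB·BBB·BBB·BBB·BBB·BBB·BBB·BBB
    D ↦ C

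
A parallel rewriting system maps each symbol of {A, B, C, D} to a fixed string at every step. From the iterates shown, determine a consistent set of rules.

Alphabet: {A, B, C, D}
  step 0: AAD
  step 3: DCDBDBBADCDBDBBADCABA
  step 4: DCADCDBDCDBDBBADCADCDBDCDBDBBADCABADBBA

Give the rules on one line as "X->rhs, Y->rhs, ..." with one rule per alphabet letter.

  step 3 ⇒ step 4: DCDBDBBADCDBDBBADCABA ⇒ DC·A·DC·DB·DC·DB·DB·BA·DC·A·DC·DB·DC·DB·DB·BA·DC·A·BA·DB·BA
    A ↦ BA
    B ↦ DB
    C ↦ A
    D ↦ DC

A->BA, B->DB, C->A, D->DC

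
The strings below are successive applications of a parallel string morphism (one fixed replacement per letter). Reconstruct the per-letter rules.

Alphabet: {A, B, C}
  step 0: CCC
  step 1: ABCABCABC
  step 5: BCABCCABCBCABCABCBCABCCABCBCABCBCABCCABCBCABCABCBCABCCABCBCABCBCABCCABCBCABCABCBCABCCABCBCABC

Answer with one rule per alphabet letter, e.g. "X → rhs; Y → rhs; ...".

  step 0 ⇒ step 1: CCC ⇒ ABC·ABC·ABC
    C ↦ ABC
    A ↦ B  (constrained at step 1)
    B ↦ C  (constrained at step 1)

A->B, B->C, C->ABC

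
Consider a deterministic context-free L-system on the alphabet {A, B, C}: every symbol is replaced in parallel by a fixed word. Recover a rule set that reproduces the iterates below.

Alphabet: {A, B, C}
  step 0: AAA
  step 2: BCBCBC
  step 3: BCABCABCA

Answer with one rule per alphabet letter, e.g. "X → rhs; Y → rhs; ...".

  step 2 ⇒ step 3: BCBCBC ⇒ BC·A·BC·A·BC·A
    B ↦ BC
    C ↦ A
    A ↦ B  (constrained at step 0)

A->B, B->BC, C->A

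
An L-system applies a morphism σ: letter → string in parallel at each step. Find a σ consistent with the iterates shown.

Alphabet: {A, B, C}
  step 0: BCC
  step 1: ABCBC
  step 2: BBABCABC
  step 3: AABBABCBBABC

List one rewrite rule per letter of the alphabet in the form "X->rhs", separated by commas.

A->BB, B->A, C->BC

  step 2 ⇒ step 3: BBABCABC ⇒ A·A·BB·A·BC·BB·A·BC
    A ↦ BB
    B ↦ A
    C ↦ BC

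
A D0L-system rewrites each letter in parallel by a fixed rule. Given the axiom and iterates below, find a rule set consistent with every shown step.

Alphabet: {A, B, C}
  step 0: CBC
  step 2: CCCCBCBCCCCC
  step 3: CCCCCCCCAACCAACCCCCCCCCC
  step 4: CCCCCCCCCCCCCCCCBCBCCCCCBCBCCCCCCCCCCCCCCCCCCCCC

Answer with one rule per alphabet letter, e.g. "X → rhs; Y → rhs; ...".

A->BC, B->AA, C->CC

  step 3 ⇒ step 4: CCCCCCCCAACCAACCCCCCCCCC ⇒ CC·CC·CC·CC·CC·CC·CC·CC·BC·BC·CC·CC·BC·BC·CC·CC·CC·CC·CC·CC·CC·CC·CC·CC
    A ↦ BC
    C ↦ CC
  step 2 ⇒ step 3: CCCCBCBCCCCC ⇒ CC·CC·CC·CC·AA·CC·AA·CC·CC·CC·CC·CC
    B ↦ AA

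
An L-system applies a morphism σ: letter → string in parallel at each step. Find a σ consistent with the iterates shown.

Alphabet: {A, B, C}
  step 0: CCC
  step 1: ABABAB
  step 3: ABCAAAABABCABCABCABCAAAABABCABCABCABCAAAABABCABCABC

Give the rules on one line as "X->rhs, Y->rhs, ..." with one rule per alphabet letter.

A->ABC, B->AAA, C->AB

  step 0 ⇒ step 1: CCC ⇒ AB·AB·AB
    C ↦ AB
    A ↦ ABC  (constrained at step 1)
    B ↦ AAA  (constrained at step 1)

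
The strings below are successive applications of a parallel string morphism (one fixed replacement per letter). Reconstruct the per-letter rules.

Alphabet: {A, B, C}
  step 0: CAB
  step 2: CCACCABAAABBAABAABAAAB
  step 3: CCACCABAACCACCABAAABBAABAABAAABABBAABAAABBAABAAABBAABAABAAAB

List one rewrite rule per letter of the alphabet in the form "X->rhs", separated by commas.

A->BAA, B->AB, C->CCA

  step 2 ⇒ step 3: CCACCABAAABBAABAABAAAB ⇒ CCA·CCA·BAA·CCA·CCA·BAA·AB·BAA·BAA·BAA·AB·AB·BAA·BAA·AB·BAA·BAA·AB·BAA·BAA·BAA·AB
    A ↦ BAA
    B ↦ AB
    C ↦ CCA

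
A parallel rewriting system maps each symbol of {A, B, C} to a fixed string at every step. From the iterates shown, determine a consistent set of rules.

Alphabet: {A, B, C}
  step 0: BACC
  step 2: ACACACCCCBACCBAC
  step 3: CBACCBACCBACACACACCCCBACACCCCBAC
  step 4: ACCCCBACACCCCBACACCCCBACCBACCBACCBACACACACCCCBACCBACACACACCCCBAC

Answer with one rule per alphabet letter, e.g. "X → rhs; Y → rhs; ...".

  step 3 ⇒ step 4: CBACCBACCBACACACACCCCBACACCCCBAC ⇒ AC·CC·CB·AC·AC·CC·CB·AC·AC·CC·CB·AC·CB·AC·CB·AC·CB·AC·AC·AC·AC·CC·CB·AC·CB·AC·AC·AC·AC·CC·CB·AC
    A ↦ CB
    B ↦ CC
    C ↦ AC

A->CB, B->CC, C->AC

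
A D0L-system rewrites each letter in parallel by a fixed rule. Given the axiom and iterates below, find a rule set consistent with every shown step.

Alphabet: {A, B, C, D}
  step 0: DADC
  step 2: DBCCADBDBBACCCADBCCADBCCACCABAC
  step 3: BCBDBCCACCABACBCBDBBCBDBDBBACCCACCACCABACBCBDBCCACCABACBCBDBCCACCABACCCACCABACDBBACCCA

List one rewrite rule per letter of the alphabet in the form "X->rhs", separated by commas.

A->BAC, B->DB, C->CCA, D->BCB

  step 2 ⇒ step 3: DBCCADBDBBACCCADBCCADBCCACCABAC ⇒ BCB·DB·CCA·CCA·BAC·BCB·DB·BCB·DB·DB·BAC·CCA·CCA·CCA·BAC·BCB·DB·CCA·CCA·BAC·BCB·DB·CCA·CCA·BAC·CCA·CCA·BAC·DB·BAC·CCA
    A ↦ BAC
    B ↦ DB
    C ↦ CCA
    D ↦ BCB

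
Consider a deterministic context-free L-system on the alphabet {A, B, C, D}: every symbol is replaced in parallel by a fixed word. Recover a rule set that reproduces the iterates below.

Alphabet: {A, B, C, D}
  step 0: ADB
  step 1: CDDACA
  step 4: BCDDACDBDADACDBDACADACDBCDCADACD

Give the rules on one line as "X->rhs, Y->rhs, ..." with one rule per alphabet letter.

  step 0 ⇒ step 1: ADB ⇒ CD·DA·CA
    A ↦ CD
    B ↦ CA
    D ↦ DA
    C ↦ B  (constrained at step 1)

A->CD, B->CA, C->B, D->DA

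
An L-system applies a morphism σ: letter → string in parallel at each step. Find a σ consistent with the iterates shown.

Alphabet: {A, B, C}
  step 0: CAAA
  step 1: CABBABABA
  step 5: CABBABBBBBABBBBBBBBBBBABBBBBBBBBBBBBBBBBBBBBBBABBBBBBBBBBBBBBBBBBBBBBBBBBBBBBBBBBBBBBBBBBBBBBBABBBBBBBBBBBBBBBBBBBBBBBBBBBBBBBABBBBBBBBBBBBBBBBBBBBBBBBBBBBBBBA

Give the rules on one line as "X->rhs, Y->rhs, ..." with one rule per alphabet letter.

  step 0 ⇒ step 1: CAAA ⇒ CAB·BA·BA·BA
    A ↦ BA
    C ↦ CAB
    B ↦ BB  (constrained at step 1)

A->BA, B->BB, C->CAB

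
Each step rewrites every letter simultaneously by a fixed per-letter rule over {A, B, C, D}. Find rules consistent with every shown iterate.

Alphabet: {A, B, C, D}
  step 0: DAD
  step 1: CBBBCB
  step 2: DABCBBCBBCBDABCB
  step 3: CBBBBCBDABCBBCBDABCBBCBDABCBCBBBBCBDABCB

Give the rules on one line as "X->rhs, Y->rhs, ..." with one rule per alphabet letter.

A->BB, B->BCB, C->DA, D->CB

  step 2 ⇒ step 3: DABCBBCBBCBDABCB ⇒ CB·BB·BCB·DA·BCB·BCB·DA·BCB·BCB·DA·BCB·CB·BB·BCB·DA·BCB
    A ↦ BB
    B ↦ BCB
    C ↦ DA
    D ↦ CB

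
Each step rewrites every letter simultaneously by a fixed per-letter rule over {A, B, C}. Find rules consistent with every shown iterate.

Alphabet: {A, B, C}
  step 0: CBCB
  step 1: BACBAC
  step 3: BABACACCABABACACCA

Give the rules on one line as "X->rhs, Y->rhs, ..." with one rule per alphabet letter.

A->CA, B->C, C->BA

  step 0 ⇒ step 1: CBCB ⇒ BA·C·BA·C
    B ↦ C
    C ↦ BA
    A ↦ CA  (constrained at step 1)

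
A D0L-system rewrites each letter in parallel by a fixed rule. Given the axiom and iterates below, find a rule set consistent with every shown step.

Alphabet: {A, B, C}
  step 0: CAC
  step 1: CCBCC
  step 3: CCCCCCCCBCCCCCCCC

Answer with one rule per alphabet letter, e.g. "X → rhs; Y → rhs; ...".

  step 0 ⇒ step 1: CAC ⇒ CC·B·CC
    A ↦ B
    C ↦ CC
    B ↦ A  (constrained at step 1)

A->B, B->A, C->CC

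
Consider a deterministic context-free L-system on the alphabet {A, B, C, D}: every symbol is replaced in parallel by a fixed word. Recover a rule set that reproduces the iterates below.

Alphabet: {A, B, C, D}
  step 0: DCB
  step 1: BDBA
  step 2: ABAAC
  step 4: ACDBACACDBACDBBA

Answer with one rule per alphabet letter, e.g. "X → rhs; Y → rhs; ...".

A->AC, B->A, C->DB, D->B

  step 1 ⇒ step 2: BDBA ⇒ A·B·A·AC
    A ↦ AC
    B ↦ A
    D ↦ B
  step 0 ⇒ step 1: DCB ⇒ B·DB·A
    C ↦ DB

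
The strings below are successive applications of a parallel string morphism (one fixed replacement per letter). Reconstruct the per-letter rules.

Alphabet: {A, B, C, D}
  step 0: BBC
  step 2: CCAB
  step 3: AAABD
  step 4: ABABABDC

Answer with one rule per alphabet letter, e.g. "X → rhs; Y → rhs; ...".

  step 3 ⇒ step 4: AAABD ⇒ AB·AB·AB·D·C
    A ↦ AB
    B ↦ D
    D ↦ C
  step 2 ⇒ step 3: CCAB ⇒ A·A·AB·D
    C ↦ A

A->AB, B->D, C->A, D->C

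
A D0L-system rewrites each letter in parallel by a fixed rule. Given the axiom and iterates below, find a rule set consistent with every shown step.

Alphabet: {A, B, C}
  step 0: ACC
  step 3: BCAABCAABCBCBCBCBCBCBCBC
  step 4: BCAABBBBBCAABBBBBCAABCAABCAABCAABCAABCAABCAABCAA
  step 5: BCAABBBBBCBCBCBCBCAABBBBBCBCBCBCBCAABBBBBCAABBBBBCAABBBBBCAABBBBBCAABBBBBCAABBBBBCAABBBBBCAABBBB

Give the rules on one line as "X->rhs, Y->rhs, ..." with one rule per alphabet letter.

A->BB, B->BC, C->AA

  step 4 ⇒ step 5: BCAABBBBBCAABBBBBCAABCAABCAABCAABCAABCAABCAABCAA ⇒ BC·AA·BB·BB·BC·BC·BC·BC·BC·AA·BB·BB·BC·BC·BC·BC·BC·AA·BB·BB·BC·AA·BB·BB·BC·AA·BB·BB·BC·AA·BB·BB·BC·AA·BB·BB·BC·AA·BB·BB·BC·AA·BB·BB·BC·AA·BB·BB
    A ↦ BB
    B ↦ BC
    C ↦ AA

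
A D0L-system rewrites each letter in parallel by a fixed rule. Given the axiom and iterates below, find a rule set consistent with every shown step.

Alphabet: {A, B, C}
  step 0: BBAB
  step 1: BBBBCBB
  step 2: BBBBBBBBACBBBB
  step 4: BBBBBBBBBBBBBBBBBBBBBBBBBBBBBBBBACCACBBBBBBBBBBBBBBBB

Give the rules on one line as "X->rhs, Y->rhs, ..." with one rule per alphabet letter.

  step 1 ⇒ step 2: BBBBCBB ⇒ BB·BB·BB·BB·AC·BB·BB
    B ↦ BB
    C ↦ AC
  step 0 ⇒ step 1: BBAB ⇒ BB·BB·C·BB
    A ↦ C

A->C, B->BB, C->AC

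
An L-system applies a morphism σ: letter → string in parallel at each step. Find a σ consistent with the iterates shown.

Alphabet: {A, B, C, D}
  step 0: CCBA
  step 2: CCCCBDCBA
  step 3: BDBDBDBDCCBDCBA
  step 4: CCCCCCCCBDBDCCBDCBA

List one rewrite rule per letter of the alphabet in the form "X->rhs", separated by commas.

A->BA, B->C, C->BD, D->C

  step 3 ⇒ step 4: BDBDBDBDCCBDCBA ⇒ C·C·C·C·C·C·C·C·BD·BD·C·C·BD·C·BA
    A ↦ BA
    B ↦ C
    C ↦ BD
    D ↦ C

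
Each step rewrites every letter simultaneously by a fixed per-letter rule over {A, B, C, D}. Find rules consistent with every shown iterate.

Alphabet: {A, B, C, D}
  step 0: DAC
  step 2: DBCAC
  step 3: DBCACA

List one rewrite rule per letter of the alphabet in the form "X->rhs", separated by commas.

  step 2 ⇒ step 3: DBCAC ⇒ DB·C·A·C·A
    A ↦ C
    B ↦ C
    C ↦ A
    D ↦ DB

A->C, B->C, C->A, D->DB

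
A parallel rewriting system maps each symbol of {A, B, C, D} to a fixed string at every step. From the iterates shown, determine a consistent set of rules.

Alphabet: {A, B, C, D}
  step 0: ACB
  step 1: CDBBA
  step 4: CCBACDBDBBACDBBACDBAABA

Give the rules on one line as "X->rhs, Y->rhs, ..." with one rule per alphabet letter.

A->C, B->BA, C->DB, D->AA

  step 0 ⇒ step 1: ACB ⇒ C·DB·BA
    A ↦ C
    B ↦ BA
    C ↦ DB
    D ↦ AA  (constrained at step 1)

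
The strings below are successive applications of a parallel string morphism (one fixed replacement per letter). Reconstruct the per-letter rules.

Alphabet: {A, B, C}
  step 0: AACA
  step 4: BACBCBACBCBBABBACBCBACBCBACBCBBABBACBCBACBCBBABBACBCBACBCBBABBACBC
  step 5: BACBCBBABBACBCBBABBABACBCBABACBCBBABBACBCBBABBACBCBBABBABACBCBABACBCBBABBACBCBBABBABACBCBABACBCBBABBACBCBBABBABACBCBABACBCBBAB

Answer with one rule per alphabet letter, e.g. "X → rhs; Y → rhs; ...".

  step 4 ⇒ step 5: BACBCBACBCBBABBACBCBACBCBACBCBBABBACBCBACBCBBABBACBCBACBCBBABBACBC ⇒ BA·CBC·B·BA·B·BA·CBC·B·BA·B·BA·BA·CBC·BA·BA·CBC·B·BA·B·BA·CBC·B·BA·B·BA·CBC·B·BA·B·BA·BA·CBC·BA·BA·CBC·B·BA·B·BA·CBC·B·BA·B·BA·BA·CBC·BA·BA·CBC·B·BA·B·BA·CBC·B·BA·B·BA·BA·CBC·BA·BA·CBC·B·BA·B
    A ↦ CBC
    B ↦ BA
    C ↦ B

A->CBC, B->BA, C->B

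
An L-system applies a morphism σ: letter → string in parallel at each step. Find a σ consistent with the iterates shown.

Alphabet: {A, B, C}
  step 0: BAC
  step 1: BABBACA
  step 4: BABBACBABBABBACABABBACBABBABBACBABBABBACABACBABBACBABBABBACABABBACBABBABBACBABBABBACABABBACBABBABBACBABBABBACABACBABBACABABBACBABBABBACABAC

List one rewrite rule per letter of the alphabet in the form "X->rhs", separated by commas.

A->BAC, B->BAB, C->A

  step 0 ⇒ step 1: BAC ⇒ BAB·BAC·A
    A ↦ BAC
    B ↦ BAB
    C ↦ A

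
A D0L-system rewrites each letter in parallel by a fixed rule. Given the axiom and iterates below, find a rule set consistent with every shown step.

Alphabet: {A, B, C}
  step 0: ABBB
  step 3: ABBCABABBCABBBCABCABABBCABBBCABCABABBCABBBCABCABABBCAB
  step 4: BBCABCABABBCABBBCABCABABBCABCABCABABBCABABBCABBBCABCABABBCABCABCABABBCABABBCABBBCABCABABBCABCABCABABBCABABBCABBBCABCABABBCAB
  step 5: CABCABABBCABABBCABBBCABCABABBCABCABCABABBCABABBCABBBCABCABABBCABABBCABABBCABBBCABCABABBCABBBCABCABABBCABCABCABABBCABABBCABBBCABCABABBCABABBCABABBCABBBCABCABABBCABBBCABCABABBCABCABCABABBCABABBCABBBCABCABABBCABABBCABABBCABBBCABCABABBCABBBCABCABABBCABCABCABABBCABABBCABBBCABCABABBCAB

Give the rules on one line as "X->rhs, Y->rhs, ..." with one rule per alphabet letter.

A->BB, B->CAB, C->A

  step 4 ⇒ step 5: BBCABCABABBCABBBCABCABABBCABCABCABABBCABABBCABBBCABCABABBCABCABCABABBCABABBCABBBCABCABABBCABCABCABABBCABABBCABBBCABCABABBCAB ⇒ CAB·CAB·A·BB·CAB·A·BB·CAB·BB·CAB·CAB·A·BB·CAB·CAB·CAB·A·BB·CAB·A·BB·CAB·BB·CAB·CAB·A·BB·CAB·A·BB·CAB·A·BB·CAB·BB·CAB·CAB·A·BB·CAB·BB·CAB·CAB·A·BB·CAB·CAB·CAB·A·BB·CAB·A·BB·CAB·BB·CAB·CAB·A·BB·CAB·A·BB·CAB·A·BB·CAB·BB·CAB·CAB·A·BB·CAB·BB·CAB·CAB·A·BB·CAB·CAB·CAB·A·BB·CAB·A·BB·CAB·BB·CAB·CAB·A·BB·CAB·A·BB·CAB·A·BB·CAB·BB·CAB·CAB·A·BB·CAB·BB·CAB·CAB·A·BB·CAB·CAB·CAB·A·BB·CAB·A·BB·CAB·BB·CAB·CAB·A·BB·CAB
    A ↦ BB
    B ↦ CAB
    C ↦ A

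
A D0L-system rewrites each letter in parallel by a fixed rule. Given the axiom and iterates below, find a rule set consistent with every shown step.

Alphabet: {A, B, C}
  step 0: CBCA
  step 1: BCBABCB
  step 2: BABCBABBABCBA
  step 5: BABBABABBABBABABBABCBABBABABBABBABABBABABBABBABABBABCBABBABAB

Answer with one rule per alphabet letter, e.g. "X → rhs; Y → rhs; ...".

A->B, B->BA, C->BC

  step 1 ⇒ step 2: BCBABCB ⇒ BA·BC·BA·B·BA·BC·BA
    A ↦ B
    B ↦ BA
    C ↦ BC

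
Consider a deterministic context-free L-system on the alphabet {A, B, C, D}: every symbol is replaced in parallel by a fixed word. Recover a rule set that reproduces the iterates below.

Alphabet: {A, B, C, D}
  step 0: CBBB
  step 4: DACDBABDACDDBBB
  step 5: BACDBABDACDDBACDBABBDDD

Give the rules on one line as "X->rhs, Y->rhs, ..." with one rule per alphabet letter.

  step 4 ⇒ step 5: DACDBABDACDDBBB ⇒ B·ACD·BA·B·D·ACD·D·B·ACD·BA·B·B·D·D·D
    A ↦ ACD
    B ↦ D
    C ↦ BA
    D ↦ B

A->ACD, B->D, C->BA, D->B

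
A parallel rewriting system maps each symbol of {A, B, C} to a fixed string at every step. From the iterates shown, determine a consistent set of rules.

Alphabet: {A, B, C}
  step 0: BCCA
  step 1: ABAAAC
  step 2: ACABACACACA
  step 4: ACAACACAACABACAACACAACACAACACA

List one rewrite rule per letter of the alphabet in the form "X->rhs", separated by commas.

  step 1 ⇒ step 2: ABAAAC ⇒ AC·AB·AC·AC·AC·A
    A ↦ AC
    B ↦ AB
    C ↦ A

A->AC, B->AB, C->A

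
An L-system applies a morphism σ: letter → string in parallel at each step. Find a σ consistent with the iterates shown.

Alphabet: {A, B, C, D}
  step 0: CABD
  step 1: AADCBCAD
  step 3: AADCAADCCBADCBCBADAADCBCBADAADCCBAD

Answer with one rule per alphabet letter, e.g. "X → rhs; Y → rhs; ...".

  step 0 ⇒ step 1: CABD ⇒ AAD·CB·C·AD
    A ↦ CB
    B ↦ C
    C ↦ AAD
    D ↦ AD

A->CB, B->C, C->AAD, D->AD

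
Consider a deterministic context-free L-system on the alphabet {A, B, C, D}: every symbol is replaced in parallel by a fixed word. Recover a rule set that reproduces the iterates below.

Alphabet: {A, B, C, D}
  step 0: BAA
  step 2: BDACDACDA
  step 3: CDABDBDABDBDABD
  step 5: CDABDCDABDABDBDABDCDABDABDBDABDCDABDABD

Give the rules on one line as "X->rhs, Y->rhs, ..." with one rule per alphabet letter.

  step 2 ⇒ step 3: BDACDACDA ⇒ CD·A·BD·BD·A·BD·BD·A·BD
    A ↦ BD
    B ↦ CD
    C ↦ BD
    D ↦ A

A->BD, B->CD, C->BD, D->A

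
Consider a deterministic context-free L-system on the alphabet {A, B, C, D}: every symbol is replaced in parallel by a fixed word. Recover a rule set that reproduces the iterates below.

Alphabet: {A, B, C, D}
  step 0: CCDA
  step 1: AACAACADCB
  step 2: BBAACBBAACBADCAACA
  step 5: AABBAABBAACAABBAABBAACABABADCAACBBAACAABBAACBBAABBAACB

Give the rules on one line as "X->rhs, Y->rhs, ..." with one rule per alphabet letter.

A->B, B->A, C->AAC, D->ADC

  step 1 ⇒ step 2: AACAACADCB ⇒ B·B·AAC·B·B·AAC·B·ADC·AAC·A
    A ↦ B
    B ↦ A
    C ↦ AAC
    D ↦ ADC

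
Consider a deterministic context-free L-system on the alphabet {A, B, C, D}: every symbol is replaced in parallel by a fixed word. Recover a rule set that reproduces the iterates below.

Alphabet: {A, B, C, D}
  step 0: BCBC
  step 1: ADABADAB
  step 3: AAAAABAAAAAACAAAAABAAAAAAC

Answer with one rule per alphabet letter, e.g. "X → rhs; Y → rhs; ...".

A->AA, B->AD, C->AB, D->C

  step 0 ⇒ step 1: BCBC ⇒ AD·AB·AD·AB
    B ↦ AD
    C ↦ AB
    A ↦ AA  (constrained at step 1)
    D ↦ C  (constrained at step 1)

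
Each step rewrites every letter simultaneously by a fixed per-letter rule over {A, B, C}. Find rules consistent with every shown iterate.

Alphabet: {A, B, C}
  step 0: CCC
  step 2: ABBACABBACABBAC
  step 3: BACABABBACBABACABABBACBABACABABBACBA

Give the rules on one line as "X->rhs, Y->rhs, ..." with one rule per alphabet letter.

A->BAC, B->AB, C->BA

  step 2 ⇒ step 3: ABBACABBACABBAC ⇒ BAC·AB·AB·BAC·BA·BAC·AB·AB·BAC·BA·BAC·AB·AB·BAC·BA
    A ↦ BAC
    B ↦ AB
    C ↦ BA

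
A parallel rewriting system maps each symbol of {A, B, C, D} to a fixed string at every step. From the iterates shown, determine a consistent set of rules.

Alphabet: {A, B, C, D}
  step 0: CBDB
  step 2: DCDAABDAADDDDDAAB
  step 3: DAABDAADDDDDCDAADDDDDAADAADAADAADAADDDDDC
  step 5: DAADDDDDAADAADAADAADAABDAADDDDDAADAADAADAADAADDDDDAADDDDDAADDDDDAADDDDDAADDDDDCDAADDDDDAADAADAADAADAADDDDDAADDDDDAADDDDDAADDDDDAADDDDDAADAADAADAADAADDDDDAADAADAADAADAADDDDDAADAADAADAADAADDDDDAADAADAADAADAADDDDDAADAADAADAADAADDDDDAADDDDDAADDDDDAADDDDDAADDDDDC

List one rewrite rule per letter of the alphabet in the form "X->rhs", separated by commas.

  step 2 ⇒ step 3: DCDAABDAADDDDDAAB ⇒ DAA·B·DAA·DD·DD·DC·DAA·DD·DD·DAA·DAA·DAA·DAA·DAA·DD·DD·DC
    A ↦ DD
    B ↦ DC
    C ↦ B
    D ↦ DAA

A->DD, B->DC, C->B, D->DAA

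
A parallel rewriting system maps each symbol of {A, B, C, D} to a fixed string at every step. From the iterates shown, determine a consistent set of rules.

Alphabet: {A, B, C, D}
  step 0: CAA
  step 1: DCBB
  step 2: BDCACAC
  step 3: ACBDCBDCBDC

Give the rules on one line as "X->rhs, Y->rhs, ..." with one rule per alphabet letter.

A->B, B->AC, C->DC, D->B

  step 2 ⇒ step 3: BDCACAC ⇒ AC·B·DC·B·DC·B·DC
    A ↦ B
    B ↦ AC
    C ↦ DC
    D ↦ B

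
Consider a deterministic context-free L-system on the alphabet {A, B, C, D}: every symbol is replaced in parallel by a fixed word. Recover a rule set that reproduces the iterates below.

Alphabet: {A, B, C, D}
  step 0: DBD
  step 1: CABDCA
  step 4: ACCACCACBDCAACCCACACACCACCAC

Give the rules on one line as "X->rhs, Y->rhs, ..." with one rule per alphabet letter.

  step 0 ⇒ step 1: DBD ⇒ CA·BD·CA
    B ↦ BD
    D ↦ CA
    A ↦ C  (constrained at step 1)
    C ↦ AC  (constrained at step 1)

A->C, B->BD, C->AC, D->CA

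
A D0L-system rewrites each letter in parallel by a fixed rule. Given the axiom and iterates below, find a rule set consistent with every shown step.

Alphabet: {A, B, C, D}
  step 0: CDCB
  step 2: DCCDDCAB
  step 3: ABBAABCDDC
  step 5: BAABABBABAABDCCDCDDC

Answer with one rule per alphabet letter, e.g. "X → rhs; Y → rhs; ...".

A->CD, B->DC, C->B, D->A

  step 2 ⇒ step 3: DCCDDCAB ⇒ A·B·B·A·A·B·CD·DC
    A ↦ CD
    B ↦ DC
    C ↦ B
    D ↦ A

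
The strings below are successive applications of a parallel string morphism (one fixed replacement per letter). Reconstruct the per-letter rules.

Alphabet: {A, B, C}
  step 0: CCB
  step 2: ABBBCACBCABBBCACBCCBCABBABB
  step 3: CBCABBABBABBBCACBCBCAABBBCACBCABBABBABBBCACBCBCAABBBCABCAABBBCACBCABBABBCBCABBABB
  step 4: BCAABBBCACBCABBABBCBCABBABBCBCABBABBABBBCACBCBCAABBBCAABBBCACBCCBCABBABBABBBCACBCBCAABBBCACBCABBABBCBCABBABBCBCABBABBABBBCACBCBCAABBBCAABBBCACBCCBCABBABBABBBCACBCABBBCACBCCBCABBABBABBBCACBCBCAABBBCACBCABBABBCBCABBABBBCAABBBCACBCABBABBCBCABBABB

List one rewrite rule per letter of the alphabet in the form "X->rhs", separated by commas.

  step 3 ⇒ step 4: CBCABBABBABBBCACBCBCAABBBCACBCABBABBABBBCACBCBCAABBBCABCAABBBCACBCABBABBCBCABBABB ⇒ BCA·ABB·BCA·CBC·ABB·ABB·CBC·ABB·ABB·CBC·ABB·ABB·ABB·BCA·CBC·BCA·ABB·BCA·ABB·BCA·CBC·CBC·ABB·ABB·ABB·BCA·CBC·BCA·ABB·BCA·CBC·ABB·ABB·CBC·ABB·ABB·CBC·ABB·ABB·ABB·BCA·CBC·BCA·ABB·BCA·ABB·BCA·CBC·CBC·ABB·ABB·ABB·BCA·CBC·ABB·BCA·CBC·CBC·ABB·ABB·ABB·BCA·CBC·BCA·ABB·BCA·CBC·ABB·ABB·CBC·ABB·ABB·BCA·ABB·BCA·CBC·ABB·ABB·CBC·ABB·ABB
    A ↦ CBC
    B ↦ ABB
    C ↦ BCA

A->CBC, B->ABB, C->BCA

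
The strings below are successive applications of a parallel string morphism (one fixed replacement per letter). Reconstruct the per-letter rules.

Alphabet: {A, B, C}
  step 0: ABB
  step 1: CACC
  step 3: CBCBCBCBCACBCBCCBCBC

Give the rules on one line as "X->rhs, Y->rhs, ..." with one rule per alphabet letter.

  step 0 ⇒ step 1: ABB ⇒ CA·C·C
    A ↦ CA
    B ↦ C
    C ↦ BCB  (constrained at step 1)

A->CA, B->C, C->BCB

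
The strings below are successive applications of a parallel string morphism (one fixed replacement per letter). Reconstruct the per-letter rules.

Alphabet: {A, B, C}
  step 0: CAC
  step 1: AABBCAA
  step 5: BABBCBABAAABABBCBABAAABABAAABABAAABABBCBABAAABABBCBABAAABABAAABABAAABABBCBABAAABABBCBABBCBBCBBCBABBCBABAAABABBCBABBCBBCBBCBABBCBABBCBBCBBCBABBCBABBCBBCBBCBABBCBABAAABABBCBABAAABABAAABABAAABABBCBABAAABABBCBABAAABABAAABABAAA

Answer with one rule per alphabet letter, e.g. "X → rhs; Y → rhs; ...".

  step 0 ⇒ step 1: CAC ⇒ AA·BBC·AA
    A ↦ BBC
    C ↦ AA
    B ↦ BA  (constrained at step 1)

A->BBC, B->BA, C->AA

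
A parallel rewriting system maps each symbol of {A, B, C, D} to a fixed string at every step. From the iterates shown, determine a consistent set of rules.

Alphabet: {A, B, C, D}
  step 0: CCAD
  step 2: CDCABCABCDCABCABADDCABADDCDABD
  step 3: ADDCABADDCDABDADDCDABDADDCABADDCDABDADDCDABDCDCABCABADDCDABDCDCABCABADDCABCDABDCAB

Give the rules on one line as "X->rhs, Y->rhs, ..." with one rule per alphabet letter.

A->CD, B->ABD, C->ADD, D->CAB

  step 2 ⇒ step 3: CDCABCABCDCABCABADDCABADDCDABD ⇒ ADD·CAB·ADD·CD·ABD·ADD·CD·ABD·ADD·CAB·ADD·CD·ABD·ADD·CD·ABD·CD·CAB·CAB·ADD·CD·ABD·CD·CAB·CAB·ADD·CAB·CD·ABD·CAB
    A ↦ CD
    B ↦ ABD
    C ↦ ADD
    D ↦ CAB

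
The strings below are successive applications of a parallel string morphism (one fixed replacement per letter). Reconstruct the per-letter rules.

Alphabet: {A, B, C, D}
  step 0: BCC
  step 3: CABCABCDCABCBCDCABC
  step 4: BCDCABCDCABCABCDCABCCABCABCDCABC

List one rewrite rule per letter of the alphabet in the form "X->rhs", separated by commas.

  step 3 ⇒ step 4: CABCABCDCABCBCDCABC ⇒ BC·D·CA·BC·D·CA·BC·A·BC·D·CA·BC·CA·BC·A·BC·D·CA·BC
    A ↦ D
    B ↦ CA
    C ↦ BC
    D ↦ A

A->D, B->CA, C->BC, D->A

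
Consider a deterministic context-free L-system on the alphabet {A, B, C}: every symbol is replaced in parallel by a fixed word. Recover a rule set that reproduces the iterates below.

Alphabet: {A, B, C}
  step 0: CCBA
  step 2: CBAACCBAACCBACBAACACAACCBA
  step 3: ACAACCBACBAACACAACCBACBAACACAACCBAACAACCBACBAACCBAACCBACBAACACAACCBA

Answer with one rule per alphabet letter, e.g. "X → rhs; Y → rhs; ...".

A->CBA, B->AAC, C->AC

  step 2 ⇒ step 3: CBAACCBAACCBACBAACACAACCBA ⇒ AC·AAC·CBA·CBA·AC·AC·AAC·CBA·CBA·AC·AC·AAC·CBA·AC·AAC·CBA·CBA·AC·CBA·AC·CBA·CBA·AC·AC·AAC·CBA
    A ↦ CBA
    B ↦ AAC
    C ↦ AC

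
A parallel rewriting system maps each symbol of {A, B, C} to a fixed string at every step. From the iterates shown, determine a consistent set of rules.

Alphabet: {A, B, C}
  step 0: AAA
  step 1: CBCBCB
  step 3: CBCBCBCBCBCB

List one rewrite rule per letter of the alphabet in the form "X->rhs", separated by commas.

A->CB, B->A, C->A

  step 0 ⇒ step 1: AAA ⇒ CB·CB·CB
    A ↦ CB
    B ↦ A  (constrained at step 1)
    C ↦ A  (constrained at step 1)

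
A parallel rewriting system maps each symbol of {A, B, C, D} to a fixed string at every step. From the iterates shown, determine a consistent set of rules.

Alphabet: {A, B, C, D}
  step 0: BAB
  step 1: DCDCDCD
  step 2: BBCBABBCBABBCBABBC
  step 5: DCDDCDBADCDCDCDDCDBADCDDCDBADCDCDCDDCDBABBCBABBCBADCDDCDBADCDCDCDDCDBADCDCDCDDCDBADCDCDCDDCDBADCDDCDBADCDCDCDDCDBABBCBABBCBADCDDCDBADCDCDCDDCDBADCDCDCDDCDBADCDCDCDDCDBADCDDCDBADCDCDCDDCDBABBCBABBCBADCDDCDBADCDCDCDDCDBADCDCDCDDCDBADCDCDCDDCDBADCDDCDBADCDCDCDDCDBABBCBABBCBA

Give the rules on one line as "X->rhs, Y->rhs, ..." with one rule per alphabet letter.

  step 1 ⇒ step 2: DCDCDCD ⇒ BBC·BA·BBC·BA·BBC·BA·BBC
    C ↦ BA
    D ↦ BBC
  step 0 ⇒ step 1: BAB ⇒ DCD·C·DCD
    A ↦ C
  step 0 ⇒ step 1: BAB ⇒ DCD·C·DCD
    B ↦ DCD

A->C, B->DCD, C->BA, D->BBC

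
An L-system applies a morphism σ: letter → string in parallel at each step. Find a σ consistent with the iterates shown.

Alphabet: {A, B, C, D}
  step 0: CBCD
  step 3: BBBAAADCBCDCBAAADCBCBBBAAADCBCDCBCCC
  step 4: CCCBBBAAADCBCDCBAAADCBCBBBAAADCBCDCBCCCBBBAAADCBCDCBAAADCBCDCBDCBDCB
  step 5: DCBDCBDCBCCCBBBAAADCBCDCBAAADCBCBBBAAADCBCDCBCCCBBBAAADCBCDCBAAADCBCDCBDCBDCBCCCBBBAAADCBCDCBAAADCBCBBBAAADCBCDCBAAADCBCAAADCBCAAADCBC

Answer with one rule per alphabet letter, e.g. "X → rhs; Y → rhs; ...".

A->B, B->C, C->DCB, D->AAA

  step 4 ⇒ step 5: CCCBBBAAADCBCDCBAAADCBCBBBAAADCBCDCBCCCBBBAAADCBCDCBAAADCBCDCBDCBDCB ⇒ DCB·DCB·DCB·C·C·C·B·B·B·AAA·DCB·C·DCB·AAA·DCB·C·B·B·B·AAA·DCB·C·DCB·C·C·C·B·B·B·AAA·DCB·C·DCB·AAA·DCB·C·DCB·DCB·DCB·C·C·C·B·B·B·AAA·DCB·C·DCB·AAA·DCB·C·B·B·B·AAA·DCB·C·DCB·AAA·DCB·C·AAA·DCB·C·AAA·DCB·C
    A ↦ B
    B ↦ C
    C ↦ DCB
    D ↦ AAA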